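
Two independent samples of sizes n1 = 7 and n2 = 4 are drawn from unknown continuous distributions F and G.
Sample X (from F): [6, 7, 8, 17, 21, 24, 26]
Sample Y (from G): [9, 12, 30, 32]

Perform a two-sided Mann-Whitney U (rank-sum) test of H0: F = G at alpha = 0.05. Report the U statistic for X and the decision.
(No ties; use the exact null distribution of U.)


Step 1: Combine and sort all 11 observations; assign midranks.
sorted (value, group): (6,X), (7,X), (8,X), (9,Y), (12,Y), (17,X), (21,X), (24,X), (26,X), (30,Y), (32,Y)
ranks: 6->1, 7->2, 8->3, 9->4, 12->5, 17->6, 21->7, 24->8, 26->9, 30->10, 32->11
Step 2: Rank sum for X: R1 = 1 + 2 + 3 + 6 + 7 + 8 + 9 = 36.
Step 3: U_X = R1 - n1(n1+1)/2 = 36 - 7*8/2 = 36 - 28 = 8.
       U_Y = n1*n2 - U_X = 28 - 8 = 20.
Step 4: No ties, so the exact null distribution of U (based on enumerating the C(11,7) = 330 equally likely rank assignments) gives the two-sided p-value.
Step 5: p-value = 0.315152; compare to alpha = 0.05. fail to reject H0.

U_X = 8, p = 0.315152, fail to reject H0 at alpha = 0.05.


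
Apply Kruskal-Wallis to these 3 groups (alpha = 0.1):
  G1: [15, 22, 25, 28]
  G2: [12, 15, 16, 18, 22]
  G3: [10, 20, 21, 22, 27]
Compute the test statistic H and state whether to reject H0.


Step 1: Combine all N = 14 observations and assign midranks.
sorted (value, group, rank): (10,G3,1), (12,G2,2), (15,G1,3.5), (15,G2,3.5), (16,G2,5), (18,G2,6), (20,G3,7), (21,G3,8), (22,G1,10), (22,G2,10), (22,G3,10), (25,G1,12), (27,G3,13), (28,G1,14)
Step 2: Sum ranks within each group.
R_1 = 39.5 (n_1 = 4)
R_2 = 26.5 (n_2 = 5)
R_3 = 39 (n_3 = 5)
Step 3: H = 12/(N(N+1)) * sum(R_i^2/n_i) - 3(N+1)
     = 12/(14*15) * (39.5^2/4 + 26.5^2/5 + 39^2/5) - 3*15
     = 0.057143 * 834.712 - 45
     = 2.697857.
Step 4: Ties present; correction factor C = 1 - 30/(14^3 - 14) = 0.989011. Corrected H = 2.697857 / 0.989011 = 2.727833.
Step 5: Under H0, H ~ chi^2(2); p-value = 0.255657.
Step 6: alpha = 0.1. fail to reject H0.

H = 2.7278, df = 2, p = 0.255657, fail to reject H0.


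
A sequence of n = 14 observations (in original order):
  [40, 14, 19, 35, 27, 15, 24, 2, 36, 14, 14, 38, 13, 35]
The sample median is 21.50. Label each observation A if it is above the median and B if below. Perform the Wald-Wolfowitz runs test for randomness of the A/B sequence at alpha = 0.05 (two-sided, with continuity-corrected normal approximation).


Step 1: Compute median = 21.50; label A = above, B = below.
Labels in order: ABBAABABABBABA  (n_A = 7, n_B = 7)
Step 2: Count runs R = 11.
Step 3: Under H0 (random ordering), E[R] = 2*n_A*n_B/(n_A+n_B) + 1 = 2*7*7/14 + 1 = 8.0000.
        Var[R] = 2*n_A*n_B*(2*n_A*n_B - n_A - n_B) / ((n_A+n_B)^2 * (n_A+n_B-1)) = 8232/2548 = 3.2308.
        SD[R] = 1.7974.
Step 4: Continuity-corrected z = (R - 0.5 - E[R]) / SD[R] = (11 - 0.5 - 8.0000) / 1.7974 = 1.3909.
Step 5: Two-sided p-value via normal approximation = 2*(1 - Phi(|z|)) = 0.164264.
Step 6: alpha = 0.05. fail to reject H0.

R = 11, z = 1.3909, p = 0.164264, fail to reject H0.


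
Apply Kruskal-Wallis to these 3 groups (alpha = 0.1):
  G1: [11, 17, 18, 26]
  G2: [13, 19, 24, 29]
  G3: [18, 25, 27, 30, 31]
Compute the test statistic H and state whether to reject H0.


Step 1: Combine all N = 13 observations and assign midranks.
sorted (value, group, rank): (11,G1,1), (13,G2,2), (17,G1,3), (18,G1,4.5), (18,G3,4.5), (19,G2,6), (24,G2,7), (25,G3,8), (26,G1,9), (27,G3,10), (29,G2,11), (30,G3,12), (31,G3,13)
Step 2: Sum ranks within each group.
R_1 = 17.5 (n_1 = 4)
R_2 = 26 (n_2 = 4)
R_3 = 47.5 (n_3 = 5)
Step 3: H = 12/(N(N+1)) * sum(R_i^2/n_i) - 3(N+1)
     = 12/(13*14) * (17.5^2/4 + 26^2/4 + 47.5^2/5) - 3*14
     = 0.065934 * 696.812 - 42
     = 3.943681.
Step 4: Ties present; correction factor C = 1 - 6/(13^3 - 13) = 0.997253. Corrected H = 3.943681 / 0.997253 = 3.954545.
Step 5: Under H0, H ~ chi^2(2); p-value = 0.138446.
Step 6: alpha = 0.1. fail to reject H0.

H = 3.9545, df = 2, p = 0.138446, fail to reject H0.


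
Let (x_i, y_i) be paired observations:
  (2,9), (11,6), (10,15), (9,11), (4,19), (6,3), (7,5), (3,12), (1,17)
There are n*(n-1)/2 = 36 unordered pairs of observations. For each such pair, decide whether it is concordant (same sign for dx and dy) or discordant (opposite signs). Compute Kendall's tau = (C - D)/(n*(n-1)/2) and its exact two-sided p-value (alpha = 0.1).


Step 1: Enumerate the 36 unordered pairs (i,j) with i<j and classify each by sign(x_j-x_i) * sign(y_j-y_i).
  (1,2):dx=+9,dy=-3->D; (1,3):dx=+8,dy=+6->C; (1,4):dx=+7,dy=+2->C; (1,5):dx=+2,dy=+10->C
  (1,6):dx=+4,dy=-6->D; (1,7):dx=+5,dy=-4->D; (1,8):dx=+1,dy=+3->C; (1,9):dx=-1,dy=+8->D
  (2,3):dx=-1,dy=+9->D; (2,4):dx=-2,dy=+5->D; (2,5):dx=-7,dy=+13->D; (2,6):dx=-5,dy=-3->C
  (2,7):dx=-4,dy=-1->C; (2,8):dx=-8,dy=+6->D; (2,9):dx=-10,dy=+11->D; (3,4):dx=-1,dy=-4->C
  (3,5):dx=-6,dy=+4->D; (3,6):dx=-4,dy=-12->C; (3,7):dx=-3,dy=-10->C; (3,8):dx=-7,dy=-3->C
  (3,9):dx=-9,dy=+2->D; (4,5):dx=-5,dy=+8->D; (4,6):dx=-3,dy=-8->C; (4,7):dx=-2,dy=-6->C
  (4,8):dx=-6,dy=+1->D; (4,9):dx=-8,dy=+6->D; (5,6):dx=+2,dy=-16->D; (5,7):dx=+3,dy=-14->D
  (5,8):dx=-1,dy=-7->C; (5,9):dx=-3,dy=-2->C; (6,7):dx=+1,dy=+2->C; (6,8):dx=-3,dy=+9->D
  (6,9):dx=-5,dy=+14->D; (7,8):dx=-4,dy=+7->D; (7,9):dx=-6,dy=+12->D; (8,9):dx=-2,dy=+5->D
Step 2: C = 15, D = 21, total pairs = 36.
Step 3: tau = (C - D)/(n(n-1)/2) = (15 - 21)/36 = -0.166667.
Step 4: Exact two-sided p-value (enumerate n! = 362880 permutations of y under H0): p = 0.612202.
Step 5: alpha = 0.1. fail to reject H0.

tau_b = -0.1667 (C=15, D=21), p = 0.612202, fail to reject H0.


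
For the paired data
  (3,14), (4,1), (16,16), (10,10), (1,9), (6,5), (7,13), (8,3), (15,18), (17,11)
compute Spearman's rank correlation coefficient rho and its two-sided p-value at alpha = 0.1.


Step 1: Rank x and y separately (midranks; no ties here).
rank(x): 3->2, 4->3, 16->9, 10->7, 1->1, 6->4, 7->5, 8->6, 15->8, 17->10
rank(y): 14->8, 1->1, 16->9, 10->5, 9->4, 5->3, 13->7, 3->2, 18->10, 11->6
Step 2: d_i = R_x(i) - R_y(i); compute d_i^2.
  (2-8)^2=36, (3-1)^2=4, (9-9)^2=0, (7-5)^2=4, (1-4)^2=9, (4-3)^2=1, (5-7)^2=4, (6-2)^2=16, (8-10)^2=4, (10-6)^2=16
sum(d^2) = 94.
Step 3: rho = 1 - 6*94 / (10*(10^2 - 1)) = 1 - 564/990 = 0.430303.
Step 4: Under H0, t = rho * sqrt((n-2)/(1-rho^2)) = 1.3483 ~ t(8).
Step 5: Two-sided p-value from the t-distribution with 8 df = 0.214492.
Step 6: alpha = 0.1. fail to reject H0.

rho = 0.4303, p = 0.214492, fail to reject H0 at alpha = 0.1.


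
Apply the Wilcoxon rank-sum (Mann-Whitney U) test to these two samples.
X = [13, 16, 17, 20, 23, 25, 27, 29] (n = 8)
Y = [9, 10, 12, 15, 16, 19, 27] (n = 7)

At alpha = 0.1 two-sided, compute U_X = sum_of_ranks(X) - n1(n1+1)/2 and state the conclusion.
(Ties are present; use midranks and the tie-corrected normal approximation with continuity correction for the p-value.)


Step 1: Combine and sort all 15 observations; assign midranks.
sorted (value, group): (9,Y), (10,Y), (12,Y), (13,X), (15,Y), (16,X), (16,Y), (17,X), (19,Y), (20,X), (23,X), (25,X), (27,X), (27,Y), (29,X)
ranks: 9->1, 10->2, 12->3, 13->4, 15->5, 16->6.5, 16->6.5, 17->8, 19->9, 20->10, 23->11, 25->12, 27->13.5, 27->13.5, 29->15
Step 2: Rank sum for X: R1 = 4 + 6.5 + 8 + 10 + 11 + 12 + 13.5 + 15 = 80.
Step 3: U_X = R1 - n1(n1+1)/2 = 80 - 8*9/2 = 80 - 36 = 44.
       U_Y = n1*n2 - U_X = 56 - 44 = 12.
Step 4: Ties are present, so use the tie-corrected normal approximation (with continuity correction) for the p-value.
Step 5: p-value = 0.072337; compare to alpha = 0.1. reject H0.

U_X = 44, p = 0.072337, reject H0 at alpha = 0.1.


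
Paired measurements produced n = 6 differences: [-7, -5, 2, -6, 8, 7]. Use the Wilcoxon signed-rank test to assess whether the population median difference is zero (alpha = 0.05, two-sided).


Step 1: Drop any zero differences (none here) and take |d_i|.
|d| = [7, 5, 2, 6, 8, 7]
Step 2: Midrank |d_i| (ties get averaged ranks).
ranks: |7|->4.5, |5|->2, |2|->1, |6|->3, |8|->6, |7|->4.5
Step 3: Attach original signs; sum ranks with positive sign and with negative sign.
W+ = 1 + 6 + 4.5 = 11.5
W- = 4.5 + 2 + 3 = 9.5
(Check: W+ + W- = 21 should equal n(n+1)/2 = 21.)
Step 4: Test statistic W = min(W+, W-) = 9.5.
Step 5: Ties in |d|, so use the tie-corrected normal approximation.
        E[W] = n(n+1)/4 = 6*7/4 = 10.5.
        Tie groups: |d|=7 (t=2); sum(t^3 - t) = 6.
        Var[W] = n(n+1)(2n+1)/24 - sum(t^3-t)/48 = 546/24 - 6/48 = 22.625.
        z = (W - E[W]) / sqrt(Var[W]) = (9.5 - 10.5) / 4.7566 = -0.2102.
        Two-sided p = 2*Phi(z) = 0.833484.
Step 6: alpha = 0.05. fail to reject H0.

W+ = 11.5, W- = 9.5, W = min = 9.5, p = 0.833484, fail to reject H0.


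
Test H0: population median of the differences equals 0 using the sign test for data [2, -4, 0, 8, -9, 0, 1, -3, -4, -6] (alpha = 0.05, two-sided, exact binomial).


Step 1: Discard zero differences. Original n = 10; n_eff = number of nonzero differences = 8.
Nonzero differences (with sign): +2, -4, +8, -9, +1, -3, -4, -6
Step 2: Count signs: positive = 3, negative = 5.
Step 3: Under H0: P(positive) = 0.5, so the number of positives S ~ Bin(8, 0.5).
Step 4: Two-sided exact p-value = sum of Bin(8,0.5) probabilities at or below the observed probability = 0.726562.
Step 5: alpha = 0.05. fail to reject H0.

n_eff = 8, pos = 3, neg = 5, p = 0.726562, fail to reject H0.


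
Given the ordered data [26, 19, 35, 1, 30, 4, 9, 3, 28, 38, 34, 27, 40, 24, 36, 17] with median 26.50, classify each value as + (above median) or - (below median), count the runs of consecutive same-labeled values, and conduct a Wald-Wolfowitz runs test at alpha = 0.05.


Step 1: Compute median = 26.50; label A = above, B = below.
Labels in order: BBABABBBAAAAABAB  (n_A = 8, n_B = 8)
Step 2: Count runs R = 9.
Step 3: Under H0 (random ordering), E[R] = 2*n_A*n_B/(n_A+n_B) + 1 = 2*8*8/16 + 1 = 9.0000.
        Var[R] = 2*n_A*n_B*(2*n_A*n_B - n_A - n_B) / ((n_A+n_B)^2 * (n_A+n_B-1)) = 14336/3840 = 3.7333.
        SD[R] = 1.9322.
Step 4: R = E[R], so z = 0 with no continuity correction.
Step 5: Two-sided p-value via normal approximation = 2*(1 - Phi(|z|)) = 1.000000.
Step 6: alpha = 0.05. fail to reject H0.

R = 9, z = 0.0000, p = 1.000000, fail to reject H0.


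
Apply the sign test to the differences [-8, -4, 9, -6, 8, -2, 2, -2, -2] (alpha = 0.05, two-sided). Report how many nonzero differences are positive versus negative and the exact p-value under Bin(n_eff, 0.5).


Step 1: Discard zero differences. Original n = 9; n_eff = number of nonzero differences = 9.
Nonzero differences (with sign): -8, -4, +9, -6, +8, -2, +2, -2, -2
Step 2: Count signs: positive = 3, negative = 6.
Step 3: Under H0: P(positive) = 0.5, so the number of positives S ~ Bin(9, 0.5).
Step 4: Two-sided exact p-value = sum of Bin(9,0.5) probabilities at or below the observed probability = 0.507812.
Step 5: alpha = 0.05. fail to reject H0.

n_eff = 9, pos = 3, neg = 6, p = 0.507812, fail to reject H0.


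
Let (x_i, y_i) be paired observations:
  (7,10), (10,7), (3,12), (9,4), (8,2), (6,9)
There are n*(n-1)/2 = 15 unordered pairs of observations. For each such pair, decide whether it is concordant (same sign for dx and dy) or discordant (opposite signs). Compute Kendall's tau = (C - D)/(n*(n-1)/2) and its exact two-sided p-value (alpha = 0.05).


Step 1: Enumerate the 15 unordered pairs (i,j) with i<j and classify each by sign(x_j-x_i) * sign(y_j-y_i).
  (1,2):dx=+3,dy=-3->D; (1,3):dx=-4,dy=+2->D; (1,4):dx=+2,dy=-6->D; (1,5):dx=+1,dy=-8->D
  (1,6):dx=-1,dy=-1->C; (2,3):dx=-7,dy=+5->D; (2,4):dx=-1,dy=-3->C; (2,5):dx=-2,dy=-5->C
  (2,6):dx=-4,dy=+2->D; (3,4):dx=+6,dy=-8->D; (3,5):dx=+5,dy=-10->D; (3,6):dx=+3,dy=-3->D
  (4,5):dx=-1,dy=-2->C; (4,6):dx=-3,dy=+5->D; (5,6):dx=-2,dy=+7->D
Step 2: C = 4, D = 11, total pairs = 15.
Step 3: tau = (C - D)/(n(n-1)/2) = (4 - 11)/15 = -0.466667.
Step 4: Exact two-sided p-value (enumerate n! = 720 permutations of y under H0): p = 0.272222.
Step 5: alpha = 0.05. fail to reject H0.

tau_b = -0.4667 (C=4, D=11), p = 0.272222, fail to reject H0.


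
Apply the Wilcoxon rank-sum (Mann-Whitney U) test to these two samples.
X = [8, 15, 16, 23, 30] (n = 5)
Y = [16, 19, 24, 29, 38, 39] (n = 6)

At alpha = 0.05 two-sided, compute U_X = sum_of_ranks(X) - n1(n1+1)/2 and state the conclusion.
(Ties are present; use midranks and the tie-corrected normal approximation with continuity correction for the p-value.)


Step 1: Combine and sort all 11 observations; assign midranks.
sorted (value, group): (8,X), (15,X), (16,X), (16,Y), (19,Y), (23,X), (24,Y), (29,Y), (30,X), (38,Y), (39,Y)
ranks: 8->1, 15->2, 16->3.5, 16->3.5, 19->5, 23->6, 24->7, 29->8, 30->9, 38->10, 39->11
Step 2: Rank sum for X: R1 = 1 + 2 + 3.5 + 6 + 9 = 21.5.
Step 3: U_X = R1 - n1(n1+1)/2 = 21.5 - 5*6/2 = 21.5 - 15 = 6.5.
       U_Y = n1*n2 - U_X = 30 - 6.5 = 23.5.
Step 4: Ties are present, so use the tie-corrected normal approximation (with continuity correction) for the p-value.
Step 5: p-value = 0.143215; compare to alpha = 0.05. fail to reject H0.

U_X = 6.5, p = 0.143215, fail to reject H0 at alpha = 0.05.


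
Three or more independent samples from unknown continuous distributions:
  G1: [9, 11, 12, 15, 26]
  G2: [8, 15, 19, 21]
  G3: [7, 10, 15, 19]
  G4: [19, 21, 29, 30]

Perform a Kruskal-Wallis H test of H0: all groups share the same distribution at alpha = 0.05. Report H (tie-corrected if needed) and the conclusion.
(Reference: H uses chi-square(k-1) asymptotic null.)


Step 1: Combine all N = 17 observations and assign midranks.
sorted (value, group, rank): (7,G3,1), (8,G2,2), (9,G1,3), (10,G3,4), (11,G1,5), (12,G1,6), (15,G1,8), (15,G2,8), (15,G3,8), (19,G2,11), (19,G3,11), (19,G4,11), (21,G2,13.5), (21,G4,13.5), (26,G1,15), (29,G4,16), (30,G4,17)
Step 2: Sum ranks within each group.
R_1 = 37 (n_1 = 5)
R_2 = 34.5 (n_2 = 4)
R_3 = 24 (n_3 = 4)
R_4 = 57.5 (n_4 = 4)
Step 3: H = 12/(N(N+1)) * sum(R_i^2/n_i) - 3(N+1)
     = 12/(17*18) * (37^2/5 + 34.5^2/4 + 24^2/4 + 57.5^2/4) - 3*18
     = 0.039216 * 1541.92 - 54
     = 6.467647.
Step 4: Ties present; correction factor C = 1 - 54/(17^3 - 17) = 0.988971. Corrected H = 6.467647 / 0.988971 = 6.539777.
Step 5: Under H0, H ~ chi^2(3); p-value = 0.088107.
Step 6: alpha = 0.05. fail to reject H0.

H = 6.5398, df = 3, p = 0.088107, fail to reject H0.


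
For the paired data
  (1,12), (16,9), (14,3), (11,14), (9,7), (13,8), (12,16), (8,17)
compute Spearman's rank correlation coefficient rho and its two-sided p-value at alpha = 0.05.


Step 1: Rank x and y separately (midranks; no ties here).
rank(x): 1->1, 16->8, 14->7, 11->4, 9->3, 13->6, 12->5, 8->2
rank(y): 12->5, 9->4, 3->1, 14->6, 7->2, 8->3, 16->7, 17->8
Step 2: d_i = R_x(i) - R_y(i); compute d_i^2.
  (1-5)^2=16, (8-4)^2=16, (7-1)^2=36, (4-6)^2=4, (3-2)^2=1, (6-3)^2=9, (5-7)^2=4, (2-8)^2=36
sum(d^2) = 122.
Step 3: rho = 1 - 6*122 / (8*(8^2 - 1)) = 1 - 732/504 = -0.452381.
Step 4: Under H0, t = rho * sqrt((n-2)/(1-rho^2)) = -1.2425 ~ t(6).
Step 5: Two-sided p-value from the t-distribution with 6 df = 0.260405.
Step 6: alpha = 0.05. fail to reject H0.

rho = -0.4524, p = 0.260405, fail to reject H0 at alpha = 0.05.


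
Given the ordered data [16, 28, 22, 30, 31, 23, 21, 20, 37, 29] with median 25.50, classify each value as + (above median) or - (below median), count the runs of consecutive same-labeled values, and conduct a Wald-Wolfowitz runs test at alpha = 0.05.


Step 1: Compute median = 25.50; label A = above, B = below.
Labels in order: BABAABBBAA  (n_A = 5, n_B = 5)
Step 2: Count runs R = 6.
Step 3: Under H0 (random ordering), E[R] = 2*n_A*n_B/(n_A+n_B) + 1 = 2*5*5/10 + 1 = 6.0000.
        Var[R] = 2*n_A*n_B*(2*n_A*n_B - n_A - n_B) / ((n_A+n_B)^2 * (n_A+n_B-1)) = 2000/900 = 2.2222.
        SD[R] = 1.4907.
Step 4: R = E[R], so z = 0 with no continuity correction.
Step 5: Two-sided p-value via normal approximation = 2*(1 - Phi(|z|)) = 1.000000.
Step 6: alpha = 0.05. fail to reject H0.

R = 6, z = 0.0000, p = 1.000000, fail to reject H0.


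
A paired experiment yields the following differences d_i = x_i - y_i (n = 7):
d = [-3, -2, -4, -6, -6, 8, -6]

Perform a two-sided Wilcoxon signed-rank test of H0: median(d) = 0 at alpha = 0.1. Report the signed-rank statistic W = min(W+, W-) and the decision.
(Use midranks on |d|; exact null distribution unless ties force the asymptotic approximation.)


Step 1: Drop any zero differences (none here) and take |d_i|.
|d| = [3, 2, 4, 6, 6, 8, 6]
Step 2: Midrank |d_i| (ties get averaged ranks).
ranks: |3|->2, |2|->1, |4|->3, |6|->5, |6|->5, |8|->7, |6|->5
Step 3: Attach original signs; sum ranks with positive sign and with negative sign.
W+ = 7 = 7
W- = 2 + 1 + 3 + 5 + 5 + 5 = 21
(Check: W+ + W- = 28 should equal n(n+1)/2 = 28.)
Step 4: Test statistic W = min(W+, W-) = 7.
Step 5: Ties in |d|, so use the tie-corrected normal approximation.
        E[W] = n(n+1)/4 = 7*8/4 = 14.
        Tie groups: |d|=6 (t=3); sum(t^3 - t) = 24.
        Var[W] = n(n+1)(2n+1)/24 - sum(t^3-t)/48 = 840/24 - 24/48 = 34.5.
        z = (W - E[W]) / sqrt(Var[W]) = (7 - 14) / 5.8737 = -1.1918.
        Two-sided p = 2*Phi(z) = 0.233356.
Step 6: alpha = 0.1. fail to reject H0.

W+ = 7, W- = 21, W = min = 7, p = 0.233356, fail to reject H0.


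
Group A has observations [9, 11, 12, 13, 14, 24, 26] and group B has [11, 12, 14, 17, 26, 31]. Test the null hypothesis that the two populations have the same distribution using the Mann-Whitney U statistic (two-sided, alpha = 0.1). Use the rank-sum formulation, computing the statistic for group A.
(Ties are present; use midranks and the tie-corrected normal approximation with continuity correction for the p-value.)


Step 1: Combine and sort all 13 observations; assign midranks.
sorted (value, group): (9,X), (11,X), (11,Y), (12,X), (12,Y), (13,X), (14,X), (14,Y), (17,Y), (24,X), (26,X), (26,Y), (31,Y)
ranks: 9->1, 11->2.5, 11->2.5, 12->4.5, 12->4.5, 13->6, 14->7.5, 14->7.5, 17->9, 24->10, 26->11.5, 26->11.5, 31->13
Step 2: Rank sum for X: R1 = 1 + 2.5 + 4.5 + 6 + 7.5 + 10 + 11.5 = 43.
Step 3: U_X = R1 - n1(n1+1)/2 = 43 - 7*8/2 = 43 - 28 = 15.
       U_Y = n1*n2 - U_X = 42 - 15 = 27.
Step 4: Ties are present, so use the tie-corrected normal approximation (with continuity correction) for the p-value.
Step 5: p-value = 0.429488; compare to alpha = 0.1. fail to reject H0.

U_X = 15, p = 0.429488, fail to reject H0 at alpha = 0.1.


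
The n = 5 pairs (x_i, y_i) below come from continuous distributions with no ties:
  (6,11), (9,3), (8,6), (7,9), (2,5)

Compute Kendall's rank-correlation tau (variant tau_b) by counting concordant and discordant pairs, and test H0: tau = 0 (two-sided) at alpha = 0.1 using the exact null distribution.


Step 1: Enumerate the 10 unordered pairs (i,j) with i<j and classify each by sign(x_j-x_i) * sign(y_j-y_i).
  (1,2):dx=+3,dy=-8->D; (1,3):dx=+2,dy=-5->D; (1,4):dx=+1,dy=-2->D; (1,5):dx=-4,dy=-6->C
  (2,3):dx=-1,dy=+3->D; (2,4):dx=-2,dy=+6->D; (2,5):dx=-7,dy=+2->D; (3,4):dx=-1,dy=+3->D
  (3,5):dx=-6,dy=-1->C; (4,5):dx=-5,dy=-4->C
Step 2: C = 3, D = 7, total pairs = 10.
Step 3: tau = (C - D)/(n(n-1)/2) = (3 - 7)/10 = -0.400000.
Step 4: Exact two-sided p-value (enumerate n! = 120 permutations of y under H0): p = 0.483333.
Step 5: alpha = 0.1. fail to reject H0.

tau_b = -0.4000 (C=3, D=7), p = 0.483333, fail to reject H0.


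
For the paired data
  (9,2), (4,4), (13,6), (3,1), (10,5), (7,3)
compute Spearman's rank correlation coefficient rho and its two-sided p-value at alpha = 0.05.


Step 1: Rank x and y separately (midranks; no ties here).
rank(x): 9->4, 4->2, 13->6, 3->1, 10->5, 7->3
rank(y): 2->2, 4->4, 6->6, 1->1, 5->5, 3->3
Step 2: d_i = R_x(i) - R_y(i); compute d_i^2.
  (4-2)^2=4, (2-4)^2=4, (6-6)^2=0, (1-1)^2=0, (5-5)^2=0, (3-3)^2=0
sum(d^2) = 8.
Step 3: rho = 1 - 6*8 / (6*(6^2 - 1)) = 1 - 48/210 = 0.771429.
Step 4: Under H0, t = rho * sqrt((n-2)/(1-rho^2)) = 2.4247 ~ t(4).
Step 5: Two-sided p-value from the t-distribution with 4 df = 0.072397.
Step 6: alpha = 0.05. fail to reject H0.

rho = 0.7714, p = 0.072397, fail to reject H0 at alpha = 0.05.


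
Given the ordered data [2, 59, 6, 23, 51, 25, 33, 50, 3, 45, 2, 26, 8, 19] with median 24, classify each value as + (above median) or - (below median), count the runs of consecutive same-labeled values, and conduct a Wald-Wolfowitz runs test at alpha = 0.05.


Step 1: Compute median = 24; label A = above, B = below.
Labels in order: BABBAAAABABABB  (n_A = 7, n_B = 7)
Step 2: Count runs R = 9.
Step 3: Under H0 (random ordering), E[R] = 2*n_A*n_B/(n_A+n_B) + 1 = 2*7*7/14 + 1 = 8.0000.
        Var[R] = 2*n_A*n_B*(2*n_A*n_B - n_A - n_B) / ((n_A+n_B)^2 * (n_A+n_B-1)) = 8232/2548 = 3.2308.
        SD[R] = 1.7974.
Step 4: Continuity-corrected z = (R - 0.5 - E[R]) / SD[R] = (9 - 0.5 - 8.0000) / 1.7974 = 0.2782.
Step 5: Two-sided p-value via normal approximation = 2*(1 - Phi(|z|)) = 0.780879.
Step 6: alpha = 0.05. fail to reject H0.

R = 9, z = 0.2782, p = 0.780879, fail to reject H0.


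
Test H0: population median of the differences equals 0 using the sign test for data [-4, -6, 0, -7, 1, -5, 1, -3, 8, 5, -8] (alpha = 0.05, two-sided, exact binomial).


Step 1: Discard zero differences. Original n = 11; n_eff = number of nonzero differences = 10.
Nonzero differences (with sign): -4, -6, -7, +1, -5, +1, -3, +8, +5, -8
Step 2: Count signs: positive = 4, negative = 6.
Step 3: Under H0: P(positive) = 0.5, so the number of positives S ~ Bin(10, 0.5).
Step 4: Two-sided exact p-value = sum of Bin(10,0.5) probabilities at or below the observed probability = 0.753906.
Step 5: alpha = 0.05. fail to reject H0.

n_eff = 10, pos = 4, neg = 6, p = 0.753906, fail to reject H0.


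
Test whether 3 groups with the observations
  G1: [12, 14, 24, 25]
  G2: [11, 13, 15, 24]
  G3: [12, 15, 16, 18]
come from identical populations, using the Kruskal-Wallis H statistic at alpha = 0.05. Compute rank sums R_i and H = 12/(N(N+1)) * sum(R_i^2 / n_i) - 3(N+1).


Step 1: Combine all N = 12 observations and assign midranks.
sorted (value, group, rank): (11,G2,1), (12,G1,2.5), (12,G3,2.5), (13,G2,4), (14,G1,5), (15,G2,6.5), (15,G3,6.5), (16,G3,8), (18,G3,9), (24,G1,10.5), (24,G2,10.5), (25,G1,12)
Step 2: Sum ranks within each group.
R_1 = 30 (n_1 = 4)
R_2 = 22 (n_2 = 4)
R_3 = 26 (n_3 = 4)
Step 3: H = 12/(N(N+1)) * sum(R_i^2/n_i) - 3(N+1)
     = 12/(12*13) * (30^2/4 + 22^2/4 + 26^2/4) - 3*13
     = 0.076923 * 515 - 39
     = 0.615385.
Step 4: Ties present; correction factor C = 1 - 18/(12^3 - 12) = 0.989510. Corrected H = 0.615385 / 0.989510 = 0.621908.
Step 5: Under H0, H ~ chi^2(2); p-value = 0.732748.
Step 6: alpha = 0.05. fail to reject H0.

H = 0.6219, df = 2, p = 0.732748, fail to reject H0.


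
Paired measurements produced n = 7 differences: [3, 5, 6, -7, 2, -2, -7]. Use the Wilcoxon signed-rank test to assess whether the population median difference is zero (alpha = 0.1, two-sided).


Step 1: Drop any zero differences (none here) and take |d_i|.
|d| = [3, 5, 6, 7, 2, 2, 7]
Step 2: Midrank |d_i| (ties get averaged ranks).
ranks: |3|->3, |5|->4, |6|->5, |7|->6.5, |2|->1.5, |2|->1.5, |7|->6.5
Step 3: Attach original signs; sum ranks with positive sign and with negative sign.
W+ = 3 + 4 + 5 + 1.5 = 13.5
W- = 6.5 + 1.5 + 6.5 = 14.5
(Check: W+ + W- = 28 should equal n(n+1)/2 = 28.)
Step 4: Test statistic W = min(W+, W-) = 13.5.
Step 5: Ties in |d|, so use the tie-corrected normal approximation.
        E[W] = n(n+1)/4 = 7*8/4 = 14.
        Tie groups: |d|=2 (t=2), |d|=7 (t=2); sum(t^3 - t) = 12.
        Var[W] = n(n+1)(2n+1)/24 - sum(t^3-t)/48 = 840/24 - 12/48 = 34.75.
        z = (W - E[W]) / sqrt(Var[W]) = (13.5 - 14) / 5.8949 = -0.0848.
        Two-sided p = 2*Phi(z) = 0.932405.
Step 6: alpha = 0.1. fail to reject H0.

W+ = 13.5, W- = 14.5, W = min = 13.5, p = 0.932405, fail to reject H0.


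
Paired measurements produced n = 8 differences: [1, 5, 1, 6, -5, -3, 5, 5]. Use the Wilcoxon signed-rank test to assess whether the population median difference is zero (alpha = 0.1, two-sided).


Step 1: Drop any zero differences (none here) and take |d_i|.
|d| = [1, 5, 1, 6, 5, 3, 5, 5]
Step 2: Midrank |d_i| (ties get averaged ranks).
ranks: |1|->1.5, |5|->5.5, |1|->1.5, |6|->8, |5|->5.5, |3|->3, |5|->5.5, |5|->5.5
Step 3: Attach original signs; sum ranks with positive sign and with negative sign.
W+ = 1.5 + 5.5 + 1.5 + 8 + 5.5 + 5.5 = 27.5
W- = 5.5 + 3 = 8.5
(Check: W+ + W- = 36 should equal n(n+1)/2 = 36.)
Step 4: Test statistic W = min(W+, W-) = 8.5.
Step 5: Ties in |d|, so use the tie-corrected normal approximation.
        E[W] = n(n+1)/4 = 8*9/4 = 18.
        Tie groups: |d|=1 (t=2), |d|=5 (t=4); sum(t^3 - t) = 66.
        Var[W] = n(n+1)(2n+1)/24 - sum(t^3-t)/48 = 1224/24 - 66/48 = 49.625.
        z = (W - E[W]) / sqrt(Var[W]) = (8.5 - 18) / 7.0445 = -1.3486.
        Two-sided p = 2*Phi(z) = 0.177475.
Step 6: alpha = 0.1. fail to reject H0.

W+ = 27.5, W- = 8.5, W = min = 8.5, p = 0.177475, fail to reject H0.


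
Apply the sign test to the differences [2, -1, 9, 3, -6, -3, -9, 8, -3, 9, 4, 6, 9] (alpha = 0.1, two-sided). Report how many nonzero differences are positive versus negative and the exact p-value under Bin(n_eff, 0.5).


Step 1: Discard zero differences. Original n = 13; n_eff = number of nonzero differences = 13.
Nonzero differences (with sign): +2, -1, +9, +3, -6, -3, -9, +8, -3, +9, +4, +6, +9
Step 2: Count signs: positive = 8, negative = 5.
Step 3: Under H0: P(positive) = 0.5, so the number of positives S ~ Bin(13, 0.5).
Step 4: Two-sided exact p-value = sum of Bin(13,0.5) probabilities at or below the observed probability = 0.581055.
Step 5: alpha = 0.1. fail to reject H0.

n_eff = 13, pos = 8, neg = 5, p = 0.581055, fail to reject H0.


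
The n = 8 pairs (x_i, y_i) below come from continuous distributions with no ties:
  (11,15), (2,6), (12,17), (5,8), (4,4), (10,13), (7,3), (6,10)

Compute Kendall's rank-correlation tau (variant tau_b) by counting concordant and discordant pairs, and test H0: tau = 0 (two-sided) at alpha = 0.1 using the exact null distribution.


Step 1: Enumerate the 28 unordered pairs (i,j) with i<j and classify each by sign(x_j-x_i) * sign(y_j-y_i).
  (1,2):dx=-9,dy=-9->C; (1,3):dx=+1,dy=+2->C; (1,4):dx=-6,dy=-7->C; (1,5):dx=-7,dy=-11->C
  (1,6):dx=-1,dy=-2->C; (1,7):dx=-4,dy=-12->C; (1,8):dx=-5,dy=-5->C; (2,3):dx=+10,dy=+11->C
  (2,4):dx=+3,dy=+2->C; (2,5):dx=+2,dy=-2->D; (2,6):dx=+8,dy=+7->C; (2,7):dx=+5,dy=-3->D
  (2,8):dx=+4,dy=+4->C; (3,4):dx=-7,dy=-9->C; (3,5):dx=-8,dy=-13->C; (3,6):dx=-2,dy=-4->C
  (3,7):dx=-5,dy=-14->C; (3,8):dx=-6,dy=-7->C; (4,5):dx=-1,dy=-4->C; (4,6):dx=+5,dy=+5->C
  (4,7):dx=+2,dy=-5->D; (4,8):dx=+1,dy=+2->C; (5,6):dx=+6,dy=+9->C; (5,7):dx=+3,dy=-1->D
  (5,8):dx=+2,dy=+6->C; (6,7):dx=-3,dy=-10->C; (6,8):dx=-4,dy=-3->C; (7,8):dx=-1,dy=+7->D
Step 2: C = 23, D = 5, total pairs = 28.
Step 3: tau = (C - D)/(n(n-1)/2) = (23 - 5)/28 = 0.642857.
Step 4: Exact two-sided p-value (enumerate n! = 40320 permutations of y under H0): p = 0.031151.
Step 5: alpha = 0.1. reject H0.

tau_b = 0.6429 (C=23, D=5), p = 0.031151, reject H0.


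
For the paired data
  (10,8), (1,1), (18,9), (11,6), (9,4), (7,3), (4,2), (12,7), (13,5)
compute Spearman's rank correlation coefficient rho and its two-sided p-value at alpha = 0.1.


Step 1: Rank x and y separately (midranks; no ties here).
rank(x): 10->5, 1->1, 18->9, 11->6, 9->4, 7->3, 4->2, 12->7, 13->8
rank(y): 8->8, 1->1, 9->9, 6->6, 4->4, 3->3, 2->2, 7->7, 5->5
Step 2: d_i = R_x(i) - R_y(i); compute d_i^2.
  (5-8)^2=9, (1-1)^2=0, (9-9)^2=0, (6-6)^2=0, (4-4)^2=0, (3-3)^2=0, (2-2)^2=0, (7-7)^2=0, (8-5)^2=9
sum(d^2) = 18.
Step 3: rho = 1 - 6*18 / (9*(9^2 - 1)) = 1 - 108/720 = 0.850000.
Step 4: Under H0, t = rho * sqrt((n-2)/(1-rho^2)) = 4.2691 ~ t(7).
Step 5: Two-sided p-value from the t-distribution with 7 df = 0.003705.
Step 6: alpha = 0.1. reject H0.

rho = 0.8500, p = 0.003705, reject H0 at alpha = 0.1.


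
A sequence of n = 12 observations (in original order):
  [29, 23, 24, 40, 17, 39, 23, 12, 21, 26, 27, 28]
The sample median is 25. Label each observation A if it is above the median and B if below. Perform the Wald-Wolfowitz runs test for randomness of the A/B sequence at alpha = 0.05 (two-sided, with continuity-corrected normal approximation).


Step 1: Compute median = 25; label A = above, B = below.
Labels in order: ABBABABBBAAA  (n_A = 6, n_B = 6)
Step 2: Count runs R = 7.
Step 3: Under H0 (random ordering), E[R] = 2*n_A*n_B/(n_A+n_B) + 1 = 2*6*6/12 + 1 = 7.0000.
        Var[R] = 2*n_A*n_B*(2*n_A*n_B - n_A - n_B) / ((n_A+n_B)^2 * (n_A+n_B-1)) = 4320/1584 = 2.7273.
        SD[R] = 1.6514.
Step 4: R = E[R], so z = 0 with no continuity correction.
Step 5: Two-sided p-value via normal approximation = 2*(1 - Phi(|z|)) = 1.000000.
Step 6: alpha = 0.05. fail to reject H0.

R = 7, z = 0.0000, p = 1.000000, fail to reject H0.


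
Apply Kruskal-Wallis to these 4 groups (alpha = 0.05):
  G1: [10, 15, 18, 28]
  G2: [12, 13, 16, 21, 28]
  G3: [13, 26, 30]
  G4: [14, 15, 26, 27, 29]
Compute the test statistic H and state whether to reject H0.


Step 1: Combine all N = 17 observations and assign midranks.
sorted (value, group, rank): (10,G1,1), (12,G2,2), (13,G2,3.5), (13,G3,3.5), (14,G4,5), (15,G1,6.5), (15,G4,6.5), (16,G2,8), (18,G1,9), (21,G2,10), (26,G3,11.5), (26,G4,11.5), (27,G4,13), (28,G1,14.5), (28,G2,14.5), (29,G4,16), (30,G3,17)
Step 2: Sum ranks within each group.
R_1 = 31 (n_1 = 4)
R_2 = 38 (n_2 = 5)
R_3 = 32 (n_3 = 3)
R_4 = 52 (n_4 = 5)
Step 3: H = 12/(N(N+1)) * sum(R_i^2/n_i) - 3(N+1)
     = 12/(17*18) * (31^2/4 + 38^2/5 + 32^2/3 + 52^2/5) - 3*18
     = 0.039216 * 1411.18 - 54
     = 1.340523.
Step 4: Ties present; correction factor C = 1 - 24/(17^3 - 17) = 0.995098. Corrected H = 1.340523 / 0.995098 = 1.347126.
Step 5: Under H0, H ~ chi^2(3); p-value = 0.717974.
Step 6: alpha = 0.05. fail to reject H0.

H = 1.3471, df = 3, p = 0.717974, fail to reject H0.


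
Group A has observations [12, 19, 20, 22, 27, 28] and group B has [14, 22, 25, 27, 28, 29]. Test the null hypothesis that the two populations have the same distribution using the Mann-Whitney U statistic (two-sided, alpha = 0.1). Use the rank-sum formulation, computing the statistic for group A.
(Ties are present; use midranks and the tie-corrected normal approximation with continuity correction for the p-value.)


Step 1: Combine and sort all 12 observations; assign midranks.
sorted (value, group): (12,X), (14,Y), (19,X), (20,X), (22,X), (22,Y), (25,Y), (27,X), (27,Y), (28,X), (28,Y), (29,Y)
ranks: 12->1, 14->2, 19->3, 20->4, 22->5.5, 22->5.5, 25->7, 27->8.5, 27->8.5, 28->10.5, 28->10.5, 29->12
Step 2: Rank sum for X: R1 = 1 + 3 + 4 + 5.5 + 8.5 + 10.5 = 32.5.
Step 3: U_X = R1 - n1(n1+1)/2 = 32.5 - 6*7/2 = 32.5 - 21 = 11.5.
       U_Y = n1*n2 - U_X = 36 - 11.5 = 24.5.
Step 4: Ties are present, so use the tie-corrected normal approximation (with continuity correction) for the p-value.
Step 5: p-value = 0.334120; compare to alpha = 0.1. fail to reject H0.

U_X = 11.5, p = 0.334120, fail to reject H0 at alpha = 0.1.


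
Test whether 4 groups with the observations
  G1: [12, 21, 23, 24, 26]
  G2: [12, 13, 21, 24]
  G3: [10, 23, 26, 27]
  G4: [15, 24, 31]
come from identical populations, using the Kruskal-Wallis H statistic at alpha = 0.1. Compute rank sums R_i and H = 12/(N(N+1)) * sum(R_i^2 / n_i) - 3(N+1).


Step 1: Combine all N = 16 observations and assign midranks.
sorted (value, group, rank): (10,G3,1), (12,G1,2.5), (12,G2,2.5), (13,G2,4), (15,G4,5), (21,G1,6.5), (21,G2,6.5), (23,G1,8.5), (23,G3,8.5), (24,G1,11), (24,G2,11), (24,G4,11), (26,G1,13.5), (26,G3,13.5), (27,G3,15), (31,G4,16)
Step 2: Sum ranks within each group.
R_1 = 42 (n_1 = 5)
R_2 = 24 (n_2 = 4)
R_3 = 38 (n_3 = 4)
R_4 = 32 (n_4 = 3)
Step 3: H = 12/(N(N+1)) * sum(R_i^2/n_i) - 3(N+1)
     = 12/(16*17) * (42^2/5 + 24^2/4 + 38^2/4 + 32^2/3) - 3*17
     = 0.044118 * 1199.13 - 51
     = 1.902941.
Step 4: Ties present; correction factor C = 1 - 48/(16^3 - 16) = 0.988235. Corrected H = 1.902941 / 0.988235 = 1.925595.
Step 5: Under H0, H ~ chi^2(3); p-value = 0.587992.
Step 6: alpha = 0.1. fail to reject H0.

H = 1.9256, df = 3, p = 0.587992, fail to reject H0.


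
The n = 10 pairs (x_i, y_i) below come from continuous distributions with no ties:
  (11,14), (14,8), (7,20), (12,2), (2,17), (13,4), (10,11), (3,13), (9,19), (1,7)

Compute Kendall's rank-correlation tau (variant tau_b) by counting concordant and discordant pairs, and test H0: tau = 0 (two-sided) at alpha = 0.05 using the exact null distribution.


Step 1: Enumerate the 45 unordered pairs (i,j) with i<j and classify each by sign(x_j-x_i) * sign(y_j-y_i).
  (1,2):dx=+3,dy=-6->D; (1,3):dx=-4,dy=+6->D; (1,4):dx=+1,dy=-12->D; (1,5):dx=-9,dy=+3->D
  (1,6):dx=+2,dy=-10->D; (1,7):dx=-1,dy=-3->C; (1,8):dx=-8,dy=-1->C; (1,9):dx=-2,dy=+5->D
  (1,10):dx=-10,dy=-7->C; (2,3):dx=-7,dy=+12->D; (2,4):dx=-2,dy=-6->C; (2,5):dx=-12,dy=+9->D
  (2,6):dx=-1,dy=-4->C; (2,7):dx=-4,dy=+3->D; (2,8):dx=-11,dy=+5->D; (2,9):dx=-5,dy=+11->D
  (2,10):dx=-13,dy=-1->C; (3,4):dx=+5,dy=-18->D; (3,5):dx=-5,dy=-3->C; (3,6):dx=+6,dy=-16->D
  (3,7):dx=+3,dy=-9->D; (3,8):dx=-4,dy=-7->C; (3,9):dx=+2,dy=-1->D; (3,10):dx=-6,dy=-13->C
  (4,5):dx=-10,dy=+15->D; (4,6):dx=+1,dy=+2->C; (4,7):dx=-2,dy=+9->D; (4,8):dx=-9,dy=+11->D
  (4,9):dx=-3,dy=+17->D; (4,10):dx=-11,dy=+5->D; (5,6):dx=+11,dy=-13->D; (5,7):dx=+8,dy=-6->D
  (5,8):dx=+1,dy=-4->D; (5,9):dx=+7,dy=+2->C; (5,10):dx=-1,dy=-10->C; (6,7):dx=-3,dy=+7->D
  (6,8):dx=-10,dy=+9->D; (6,9):dx=-4,dy=+15->D; (6,10):dx=-12,dy=+3->D; (7,8):dx=-7,dy=+2->D
  (7,9):dx=-1,dy=+8->D; (7,10):dx=-9,dy=-4->C; (8,9):dx=+6,dy=+6->C; (8,10):dx=-2,dy=-6->C
  (9,10):dx=-8,dy=-12->C
Step 2: C = 16, D = 29, total pairs = 45.
Step 3: tau = (C - D)/(n(n-1)/2) = (16 - 29)/45 = -0.288889.
Step 4: Exact two-sided p-value (enumerate n! = 3628800 permutations of y under H0): p = 0.291248.
Step 5: alpha = 0.05. fail to reject H0.

tau_b = -0.2889 (C=16, D=29), p = 0.291248, fail to reject H0.


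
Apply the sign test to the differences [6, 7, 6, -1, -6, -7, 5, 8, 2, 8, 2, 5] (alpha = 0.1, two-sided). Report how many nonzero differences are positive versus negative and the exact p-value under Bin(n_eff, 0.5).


Step 1: Discard zero differences. Original n = 12; n_eff = number of nonzero differences = 12.
Nonzero differences (with sign): +6, +7, +6, -1, -6, -7, +5, +8, +2, +8, +2, +5
Step 2: Count signs: positive = 9, negative = 3.
Step 3: Under H0: P(positive) = 0.5, so the number of positives S ~ Bin(12, 0.5).
Step 4: Two-sided exact p-value = sum of Bin(12,0.5) probabilities at or below the observed probability = 0.145996.
Step 5: alpha = 0.1. fail to reject H0.

n_eff = 12, pos = 9, neg = 3, p = 0.145996, fail to reject H0.


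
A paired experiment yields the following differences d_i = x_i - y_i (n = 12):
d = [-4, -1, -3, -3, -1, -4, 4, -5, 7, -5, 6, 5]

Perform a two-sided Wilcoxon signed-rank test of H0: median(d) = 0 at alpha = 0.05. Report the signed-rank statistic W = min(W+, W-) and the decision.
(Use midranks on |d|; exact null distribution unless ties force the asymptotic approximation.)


Step 1: Drop any zero differences (none here) and take |d_i|.
|d| = [4, 1, 3, 3, 1, 4, 4, 5, 7, 5, 6, 5]
Step 2: Midrank |d_i| (ties get averaged ranks).
ranks: |4|->6, |1|->1.5, |3|->3.5, |3|->3.5, |1|->1.5, |4|->6, |4|->6, |5|->9, |7|->12, |5|->9, |6|->11, |5|->9
Step 3: Attach original signs; sum ranks with positive sign and with negative sign.
W+ = 6 + 12 + 11 + 9 = 38
W- = 6 + 1.5 + 3.5 + 3.5 + 1.5 + 6 + 9 + 9 = 40
(Check: W+ + W- = 78 should equal n(n+1)/2 = 78.)
Step 4: Test statistic W = min(W+, W-) = 38.
Step 5: Ties in |d|, so use the tie-corrected normal approximation.
        E[W] = n(n+1)/4 = 12*13/4 = 39.
        Tie groups: |d|=1 (t=2), |d|=3 (t=2), |d|=4 (t=3), |d|=5 (t=3); sum(t^3 - t) = 60.
        Var[W] = n(n+1)(2n+1)/24 - sum(t^3-t)/48 = 3900/24 - 60/48 = 161.25.
        z = (W - E[W]) / sqrt(Var[W]) = (38 - 39) / 12.6984 = -0.0787.
        Two-sided p = 2*Phi(z) = 0.937232.
Step 6: alpha = 0.05. fail to reject H0.

W+ = 38, W- = 40, W = min = 38, p = 0.937232, fail to reject H0.


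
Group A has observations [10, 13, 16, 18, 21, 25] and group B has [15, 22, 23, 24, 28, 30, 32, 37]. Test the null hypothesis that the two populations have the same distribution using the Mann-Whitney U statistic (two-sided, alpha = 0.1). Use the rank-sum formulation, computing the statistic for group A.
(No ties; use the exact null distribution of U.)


Step 1: Combine and sort all 14 observations; assign midranks.
sorted (value, group): (10,X), (13,X), (15,Y), (16,X), (18,X), (21,X), (22,Y), (23,Y), (24,Y), (25,X), (28,Y), (30,Y), (32,Y), (37,Y)
ranks: 10->1, 13->2, 15->3, 16->4, 18->5, 21->6, 22->7, 23->8, 24->9, 25->10, 28->11, 30->12, 32->13, 37->14
Step 2: Rank sum for X: R1 = 1 + 2 + 4 + 5 + 6 + 10 = 28.
Step 3: U_X = R1 - n1(n1+1)/2 = 28 - 6*7/2 = 28 - 21 = 7.
       U_Y = n1*n2 - U_X = 48 - 7 = 41.
Step 4: No ties, so the exact null distribution of U (based on enumerating the C(14,6) = 3003 equally likely rank assignments) gives the two-sided p-value.
Step 5: p-value = 0.029304; compare to alpha = 0.1. reject H0.

U_X = 7, p = 0.029304, reject H0 at alpha = 0.1.


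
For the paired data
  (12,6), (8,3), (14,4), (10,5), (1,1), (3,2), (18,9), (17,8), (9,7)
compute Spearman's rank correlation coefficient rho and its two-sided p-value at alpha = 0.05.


Step 1: Rank x and y separately (midranks; no ties here).
rank(x): 12->6, 8->3, 14->7, 10->5, 1->1, 3->2, 18->9, 17->8, 9->4
rank(y): 6->6, 3->3, 4->4, 5->5, 1->1, 2->2, 9->9, 8->8, 7->7
Step 2: d_i = R_x(i) - R_y(i); compute d_i^2.
  (6-6)^2=0, (3-3)^2=0, (7-4)^2=9, (5-5)^2=0, (1-1)^2=0, (2-2)^2=0, (9-9)^2=0, (8-8)^2=0, (4-7)^2=9
sum(d^2) = 18.
Step 3: rho = 1 - 6*18 / (9*(9^2 - 1)) = 1 - 108/720 = 0.850000.
Step 4: Under H0, t = rho * sqrt((n-2)/(1-rho^2)) = 4.2691 ~ t(7).
Step 5: Two-sided p-value from the t-distribution with 7 df = 0.003705.
Step 6: alpha = 0.05. reject H0.

rho = 0.8500, p = 0.003705, reject H0 at alpha = 0.05.


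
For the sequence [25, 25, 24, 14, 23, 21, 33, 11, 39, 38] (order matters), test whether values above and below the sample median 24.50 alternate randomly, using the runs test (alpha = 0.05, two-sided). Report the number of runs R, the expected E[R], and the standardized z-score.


Step 1: Compute median = 24.50; label A = above, B = below.
Labels in order: AABBBBABAA  (n_A = 5, n_B = 5)
Step 2: Count runs R = 5.
Step 3: Under H0 (random ordering), E[R] = 2*n_A*n_B/(n_A+n_B) + 1 = 2*5*5/10 + 1 = 6.0000.
        Var[R] = 2*n_A*n_B*(2*n_A*n_B - n_A - n_B) / ((n_A+n_B)^2 * (n_A+n_B-1)) = 2000/900 = 2.2222.
        SD[R] = 1.4907.
Step 4: Continuity-corrected z = (R + 0.5 - E[R]) / SD[R] = (5 + 0.5 - 6.0000) / 1.4907 = -0.3354.
Step 5: Two-sided p-value via normal approximation = 2*(1 - Phi(|z|)) = 0.737316.
Step 6: alpha = 0.05. fail to reject H0.

R = 5, z = -0.3354, p = 0.737316, fail to reject H0.


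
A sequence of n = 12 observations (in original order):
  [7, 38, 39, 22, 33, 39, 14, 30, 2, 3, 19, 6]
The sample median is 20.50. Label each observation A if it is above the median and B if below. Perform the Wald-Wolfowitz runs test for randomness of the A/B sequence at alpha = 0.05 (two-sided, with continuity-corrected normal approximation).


Step 1: Compute median = 20.50; label A = above, B = below.
Labels in order: BAAAAABABBBB  (n_A = 6, n_B = 6)
Step 2: Count runs R = 5.
Step 3: Under H0 (random ordering), E[R] = 2*n_A*n_B/(n_A+n_B) + 1 = 2*6*6/12 + 1 = 7.0000.
        Var[R] = 2*n_A*n_B*(2*n_A*n_B - n_A - n_B) / ((n_A+n_B)^2 * (n_A+n_B-1)) = 4320/1584 = 2.7273.
        SD[R] = 1.6514.
Step 4: Continuity-corrected z = (R + 0.5 - E[R]) / SD[R] = (5 + 0.5 - 7.0000) / 1.6514 = -0.9083.
Step 5: Two-sided p-value via normal approximation = 2*(1 - Phi(|z|)) = 0.363722.
Step 6: alpha = 0.05. fail to reject H0.

R = 5, z = -0.9083, p = 0.363722, fail to reject H0.


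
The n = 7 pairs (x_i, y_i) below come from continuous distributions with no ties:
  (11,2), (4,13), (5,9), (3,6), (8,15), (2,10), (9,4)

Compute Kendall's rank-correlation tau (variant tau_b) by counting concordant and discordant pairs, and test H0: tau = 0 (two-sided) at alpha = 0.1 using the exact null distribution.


Step 1: Enumerate the 21 unordered pairs (i,j) with i<j and classify each by sign(x_j-x_i) * sign(y_j-y_i).
  (1,2):dx=-7,dy=+11->D; (1,3):dx=-6,dy=+7->D; (1,4):dx=-8,dy=+4->D; (1,5):dx=-3,dy=+13->D
  (1,6):dx=-9,dy=+8->D; (1,7):dx=-2,dy=+2->D; (2,3):dx=+1,dy=-4->D; (2,4):dx=-1,dy=-7->C
  (2,5):dx=+4,dy=+2->C; (2,6):dx=-2,dy=-3->C; (2,7):dx=+5,dy=-9->D; (3,4):dx=-2,dy=-3->C
  (3,5):dx=+3,dy=+6->C; (3,6):dx=-3,dy=+1->D; (3,7):dx=+4,dy=-5->D; (4,5):dx=+5,dy=+9->C
  (4,6):dx=-1,dy=+4->D; (4,7):dx=+6,dy=-2->D; (5,6):dx=-6,dy=-5->C; (5,7):dx=+1,dy=-11->D
  (6,7):dx=+7,dy=-6->D
Step 2: C = 7, D = 14, total pairs = 21.
Step 3: tau = (C - D)/(n(n-1)/2) = (7 - 14)/21 = -0.333333.
Step 4: Exact two-sided p-value (enumerate n! = 5040 permutations of y under H0): p = 0.381349.
Step 5: alpha = 0.1. fail to reject H0.

tau_b = -0.3333 (C=7, D=14), p = 0.381349, fail to reject H0.
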